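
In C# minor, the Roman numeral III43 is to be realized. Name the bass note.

III in C# minor has root E; the chord is E-G#-B-D#.
The figure 43 means second inversion — the fifth is in the bass.

B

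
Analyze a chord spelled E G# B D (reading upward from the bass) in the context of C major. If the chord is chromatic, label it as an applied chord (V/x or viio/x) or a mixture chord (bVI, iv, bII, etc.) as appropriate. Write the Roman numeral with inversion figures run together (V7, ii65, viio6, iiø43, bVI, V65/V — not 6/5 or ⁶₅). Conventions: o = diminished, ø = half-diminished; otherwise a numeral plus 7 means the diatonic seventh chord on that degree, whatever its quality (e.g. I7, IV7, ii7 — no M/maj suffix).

V7/vi

The pitches E-G#-B-D form a dominant seventh chord rooted on E.
E is not a diatonic chord root with this quality in C major, but it lies a perfect fifth above A (vi), so the chord functions as an applied dominant of vi.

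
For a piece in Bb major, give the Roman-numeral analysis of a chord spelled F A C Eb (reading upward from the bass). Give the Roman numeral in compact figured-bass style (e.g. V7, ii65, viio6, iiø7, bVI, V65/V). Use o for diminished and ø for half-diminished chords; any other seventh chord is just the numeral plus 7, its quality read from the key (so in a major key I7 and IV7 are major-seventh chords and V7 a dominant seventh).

Stacked in thirds the chord is F-A-C-Eb: a dominant seventh chord on F.
In Bb major, F is the dominant; the diatonic dominant seventh chord there is V7.

V7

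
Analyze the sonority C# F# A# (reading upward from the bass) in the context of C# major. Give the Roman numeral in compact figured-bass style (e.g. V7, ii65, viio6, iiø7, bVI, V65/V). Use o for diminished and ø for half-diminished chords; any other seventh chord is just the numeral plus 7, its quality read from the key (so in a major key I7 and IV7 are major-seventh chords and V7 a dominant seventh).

IV64

Stacked in thirds the chord is F#-A#-C#: a major triad on F#.
In C# major, F# is the subdominant; the diatonic major triad there is IV.
With C# in the bass the chord is in second inversion, so the figured bass is 64.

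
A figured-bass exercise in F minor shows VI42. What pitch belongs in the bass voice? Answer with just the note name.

VI in F minor has root Db; the chord is Db-F-Ab-C.
The figure 42 means third inversion — the seventh is in the bass.

C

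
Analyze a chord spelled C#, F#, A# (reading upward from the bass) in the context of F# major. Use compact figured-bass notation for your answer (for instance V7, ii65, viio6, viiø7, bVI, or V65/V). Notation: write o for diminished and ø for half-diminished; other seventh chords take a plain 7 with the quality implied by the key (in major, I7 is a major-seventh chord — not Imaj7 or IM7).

I64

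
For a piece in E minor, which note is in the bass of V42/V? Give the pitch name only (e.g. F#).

E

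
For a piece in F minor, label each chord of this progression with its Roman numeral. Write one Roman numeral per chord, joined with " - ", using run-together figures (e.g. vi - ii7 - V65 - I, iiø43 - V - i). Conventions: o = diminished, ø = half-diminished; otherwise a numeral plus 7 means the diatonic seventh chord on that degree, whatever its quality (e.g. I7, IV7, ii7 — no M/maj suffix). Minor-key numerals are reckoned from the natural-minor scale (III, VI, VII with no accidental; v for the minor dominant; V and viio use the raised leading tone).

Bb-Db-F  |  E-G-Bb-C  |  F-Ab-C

Bb-Db-F: minor triad on Bb = scale degree 4 → iv.
E-G-Bb-C: dominant seventh chord on C = scale degree 5 → V65.
F-Ab-C: root F is the tonic; minor triad there is i.

iv - V65 - i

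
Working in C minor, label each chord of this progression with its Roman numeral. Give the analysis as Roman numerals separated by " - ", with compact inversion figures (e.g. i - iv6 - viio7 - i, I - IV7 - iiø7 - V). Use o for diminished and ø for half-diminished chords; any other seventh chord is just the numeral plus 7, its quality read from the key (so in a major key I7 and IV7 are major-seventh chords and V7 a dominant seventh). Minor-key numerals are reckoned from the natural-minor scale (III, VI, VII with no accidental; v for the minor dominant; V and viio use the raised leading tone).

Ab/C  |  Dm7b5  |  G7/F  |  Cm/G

VI6 - iiø7 - V42 - i64

Ab/C: root Ab is the submediant; major triad there is VI6.
Dm7b5: half-diminished seventh chord on D = scale degree 2 → iiø7.
G7/F: root G is the dominant; dominant seventh chord there is V42.
Cm/G: root C is the tonic; minor triad there is i64.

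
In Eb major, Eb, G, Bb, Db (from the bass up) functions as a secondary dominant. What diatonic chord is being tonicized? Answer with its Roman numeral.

IV

The chord is a dominant seventh chord on Eb.
A dominant resolves down a perfect fifth: Eb → Ab. In Eb major, Ab is scale degree 4, i.e. IV.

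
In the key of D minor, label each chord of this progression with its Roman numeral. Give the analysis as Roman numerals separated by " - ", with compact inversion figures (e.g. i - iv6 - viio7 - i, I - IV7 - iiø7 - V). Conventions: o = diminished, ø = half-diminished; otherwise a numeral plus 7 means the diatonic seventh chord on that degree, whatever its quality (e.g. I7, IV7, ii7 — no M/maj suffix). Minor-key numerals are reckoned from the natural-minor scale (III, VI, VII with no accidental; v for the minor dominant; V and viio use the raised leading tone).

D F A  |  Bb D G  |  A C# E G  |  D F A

i - iv6 - V7 - i

D-F-A has root D, degree 1 in D minor, so i.
Bb-D-G: minor triad on G = scale degree 4 → iv6.
A-C#-E-G has root A, degree 5 in D minor, so V7.
D-F-A: minor triad on D = scale degree 1 → i.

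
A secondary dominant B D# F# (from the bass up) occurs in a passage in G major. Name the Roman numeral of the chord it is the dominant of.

vi

The chord is a major triad on B.
A dominant resolves down a perfect fifth: B → E. In G major, E is scale degree 6, i.e. vi.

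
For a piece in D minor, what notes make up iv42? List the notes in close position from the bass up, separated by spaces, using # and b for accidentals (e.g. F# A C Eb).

In D minor, the subdominant is G, and the diatonic chord built there is a minor seventh chord.
Stacking thirds from G gives G-Bb-D-F.
With the 42 figure the chord is in third inversion; from the bass F upward in close position it reads F-G-Bb-D.

F G Bb D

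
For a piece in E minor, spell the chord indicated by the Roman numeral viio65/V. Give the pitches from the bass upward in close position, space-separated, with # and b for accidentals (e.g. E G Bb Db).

C# E G A#

viio65/V is a secondary leading-tone chord. The target V is B in E minor; the applied chord is rooted a semitone below, on A#.
Building a fully diminished seventh chord on A# gives A#-C#-E-G.
The figured bass 65 indicates first inversion, placing the third (C#) in the bass: C#-E-G-A#.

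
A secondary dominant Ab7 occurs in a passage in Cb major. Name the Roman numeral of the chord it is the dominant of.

The chord is a dominant seventh chord on Ab.
A dominant resolves down a perfect fifth: Ab → Db. In Cb major, Db is scale degree 2, i.e. ii.

ii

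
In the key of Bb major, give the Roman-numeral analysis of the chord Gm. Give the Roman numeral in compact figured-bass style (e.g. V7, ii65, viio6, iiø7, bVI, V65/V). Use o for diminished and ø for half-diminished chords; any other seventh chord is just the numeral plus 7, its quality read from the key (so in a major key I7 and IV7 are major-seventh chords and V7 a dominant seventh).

vi

Stacked in thirds the chord is G-Bb-D: a minor triad on G.
In Bb major, G is the submediant; the diatonic minor triad there is vi.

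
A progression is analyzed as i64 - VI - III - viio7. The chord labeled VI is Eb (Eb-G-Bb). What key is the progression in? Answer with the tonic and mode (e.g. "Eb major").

The chord Eb is a major triad rooted on Eb; its label is VI.
Counting down 5 scale steps from Eb places the tonic on G; a major triad on degree 6 is diatonic only in minor.

G minor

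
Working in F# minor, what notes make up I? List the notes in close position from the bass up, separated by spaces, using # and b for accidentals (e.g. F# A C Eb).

Scale degree 1 in F# minor is F#; here the chord built on it is altered to a major triad. I is the major tonic (Picardy third), borrowed from the parallel major.
So the chord is F#-A#-C#.

F# A# C#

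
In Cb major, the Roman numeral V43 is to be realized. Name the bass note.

V in Cb major has root Gb; the chord is Gb-Bb-Db-Fb.
The figure 43 means second inversion — the fifth is in the bass.

Db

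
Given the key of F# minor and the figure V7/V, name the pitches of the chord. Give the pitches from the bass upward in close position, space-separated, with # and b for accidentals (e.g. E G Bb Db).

The slash means an applied dominant: we want the dominant of V. In F# minor, V is C# major, and its dominant is built on G#.
Building a dominant seventh chord on G# gives G#-B#-D#-F#.

G# B# D# F#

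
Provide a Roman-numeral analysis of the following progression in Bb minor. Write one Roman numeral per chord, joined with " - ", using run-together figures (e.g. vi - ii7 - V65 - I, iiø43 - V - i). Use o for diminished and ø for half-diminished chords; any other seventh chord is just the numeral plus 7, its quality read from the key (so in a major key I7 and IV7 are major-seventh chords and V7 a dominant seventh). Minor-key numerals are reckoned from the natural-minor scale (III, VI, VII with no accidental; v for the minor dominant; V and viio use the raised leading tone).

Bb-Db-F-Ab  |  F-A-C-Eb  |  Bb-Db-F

i7 - V7 - i

Bb-Db-F-Ab: minor seventh chord on Bb = scale degree 1 → i7.
F-A-C-Eb has root F, degree 5 in Bb minor, so V7.
Bb-Db-F: minor triad on Bb = scale degree 1 → i.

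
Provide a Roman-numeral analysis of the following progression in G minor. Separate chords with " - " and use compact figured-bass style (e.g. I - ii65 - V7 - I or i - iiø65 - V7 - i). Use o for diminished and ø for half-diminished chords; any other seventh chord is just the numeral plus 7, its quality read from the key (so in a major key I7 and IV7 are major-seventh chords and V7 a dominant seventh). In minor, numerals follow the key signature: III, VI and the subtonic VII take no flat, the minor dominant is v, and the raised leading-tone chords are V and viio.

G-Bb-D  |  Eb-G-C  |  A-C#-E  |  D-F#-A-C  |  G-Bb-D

G-Bb-D has root G, degree 1 in G minor, so i.
Eb-G-C: minor triad on C = scale degree 4 → iv6.
A-C#-E: chromatic; A is V of V, so V/V.
D-F#-A-C has root D, degree 5 in G minor, so V7.
G-Bb-D: minor triad on G = scale degree 1 → i.

i - iv6 - V/V - V7 - i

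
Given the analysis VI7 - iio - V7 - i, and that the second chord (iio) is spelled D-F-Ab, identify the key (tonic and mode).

C minor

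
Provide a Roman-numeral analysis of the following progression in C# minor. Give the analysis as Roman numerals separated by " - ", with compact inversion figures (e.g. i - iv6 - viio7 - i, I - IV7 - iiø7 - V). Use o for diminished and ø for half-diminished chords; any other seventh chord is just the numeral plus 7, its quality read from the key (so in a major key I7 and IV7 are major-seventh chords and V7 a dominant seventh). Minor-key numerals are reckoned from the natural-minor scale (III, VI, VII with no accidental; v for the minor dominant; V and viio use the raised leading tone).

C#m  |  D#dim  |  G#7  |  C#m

i - iio - V7 - i

C#m: minor triad on C# = scale degree 1 → i.
D#dim: diminished triad on D# = scale degree 2 → iio.
G#7: root G# is the dominant; dominant seventh chord there is V7.
C#m: root C# is the tonic; minor triad there is i.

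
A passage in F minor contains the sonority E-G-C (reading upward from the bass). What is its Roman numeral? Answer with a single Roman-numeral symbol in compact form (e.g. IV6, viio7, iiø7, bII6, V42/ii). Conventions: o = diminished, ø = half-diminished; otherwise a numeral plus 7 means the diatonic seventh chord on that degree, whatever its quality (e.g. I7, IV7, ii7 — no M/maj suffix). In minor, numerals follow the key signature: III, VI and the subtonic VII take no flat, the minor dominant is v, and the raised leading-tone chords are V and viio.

The pitches C-E-G form a major triad rooted on C.
In F minor, C is the dominant; the diatonic major triad there is V.
With E in the bass the chord is in first inversion, so the figured bass is 6.

V6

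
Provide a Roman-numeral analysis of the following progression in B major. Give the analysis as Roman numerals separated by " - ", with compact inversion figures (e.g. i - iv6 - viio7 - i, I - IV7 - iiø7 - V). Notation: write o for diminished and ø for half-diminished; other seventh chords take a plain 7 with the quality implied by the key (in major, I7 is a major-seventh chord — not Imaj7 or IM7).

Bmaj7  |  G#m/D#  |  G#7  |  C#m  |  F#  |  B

I7 - vi64 - V7/ii - ii - V - I

Bmaj7: root B is the tonic; major seventh chord there is I7.
G#m/D#: minor triad on G# = scale degree 6 → vi64.
G#7: chromatic; G# is V of ii, so V7/ii.
C#m: minor triad on C# = scale degree 2 → ii.
F#: root F# is the dominant; major triad there is V.
B: root B is the tonic; major triad there is I.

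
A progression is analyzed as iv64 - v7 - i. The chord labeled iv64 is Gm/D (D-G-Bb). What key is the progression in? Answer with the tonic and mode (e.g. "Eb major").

iv64 is given as D-G-Bb — a minor triad with root G.
Counting down 3 scale steps from G places the tonic on D; a minor triad on degree 4 is diatonic only in minor.

D minor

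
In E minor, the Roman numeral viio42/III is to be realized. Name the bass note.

Eb

The applied chord viio42/III is rooted on F#: F#-A-C-Eb.
The figure 42 means third inversion — the seventh is in the bass.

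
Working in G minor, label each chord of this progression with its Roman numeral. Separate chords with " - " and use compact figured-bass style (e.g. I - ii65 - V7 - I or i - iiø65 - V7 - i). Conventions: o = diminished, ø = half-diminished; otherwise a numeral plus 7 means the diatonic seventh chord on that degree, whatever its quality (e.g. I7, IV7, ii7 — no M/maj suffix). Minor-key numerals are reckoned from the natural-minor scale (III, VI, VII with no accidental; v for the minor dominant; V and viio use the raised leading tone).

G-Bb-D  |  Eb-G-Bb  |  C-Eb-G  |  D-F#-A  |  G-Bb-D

G-Bb-D: root G is the tonic; minor triad there is i.
Eb-G-Bb: major triad on Eb = scale degree 6 → VI.
C-Eb-G: root C is the subdominant; minor triad there is iv.
D-F#-A: root D is the dominant; major triad there is V.
G-Bb-D: root G is the tonic; minor triad there is i.

i - VI - iv - V - i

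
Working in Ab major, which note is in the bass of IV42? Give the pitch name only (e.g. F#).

IV in Ab major has root Db; the chord is Db-F-Ab-C.
The figure 42 means third inversion — the seventh is in the bass.

C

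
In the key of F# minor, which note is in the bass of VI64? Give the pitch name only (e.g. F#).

VI in F# minor has root D; the chord is D-F#-A.
The figure 64 means second inversion — the fifth is in the bass.

A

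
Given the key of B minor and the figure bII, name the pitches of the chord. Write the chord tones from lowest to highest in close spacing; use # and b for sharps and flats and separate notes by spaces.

C E G

bII is the Neapolitan chord — a major triad on the lowered second degree. In B minor that root is C.
So the chord is C-E-G, a major triad.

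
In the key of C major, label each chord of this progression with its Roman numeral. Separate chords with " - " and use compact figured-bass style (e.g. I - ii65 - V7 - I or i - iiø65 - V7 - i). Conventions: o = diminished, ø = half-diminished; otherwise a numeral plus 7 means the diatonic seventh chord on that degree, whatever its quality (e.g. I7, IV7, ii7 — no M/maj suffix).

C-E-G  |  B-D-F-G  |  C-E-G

I - V65 - I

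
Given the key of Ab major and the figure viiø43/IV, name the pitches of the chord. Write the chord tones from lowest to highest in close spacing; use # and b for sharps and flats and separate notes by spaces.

viiø43/IV is a secondary leading-tone chord. The target IV is Db in Ab major; the applied chord is rooted a semitone below, on C.
Building a half-diminished seventh chord on C gives C-Eb-Gb-Bb.
The figured bass 43 indicates second inversion, placing the fifth (Gb) in the bass: Gb-Bb-C-Eb.

Gb Bb C Eb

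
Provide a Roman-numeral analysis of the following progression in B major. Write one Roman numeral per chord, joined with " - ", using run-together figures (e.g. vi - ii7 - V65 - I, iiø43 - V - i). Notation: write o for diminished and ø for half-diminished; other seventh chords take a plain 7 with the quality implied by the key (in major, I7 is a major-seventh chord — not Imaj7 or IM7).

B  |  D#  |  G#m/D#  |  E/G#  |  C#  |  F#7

B: root B is the tonic; major triad there is I.
D# is the secondary dominant of vi (major triad on D#): V/vi.
G#m/D# has root G#, degree 6 in B major, so vi64.
E/G#: major triad on E = scale degree 4 → IV6.
C#: chromatic; C# is V of V, so V/V.
F#7: root F# is the dominant; dominant seventh chord there is V7.

I - V/vi - vi64 - IV6 - V/V - V7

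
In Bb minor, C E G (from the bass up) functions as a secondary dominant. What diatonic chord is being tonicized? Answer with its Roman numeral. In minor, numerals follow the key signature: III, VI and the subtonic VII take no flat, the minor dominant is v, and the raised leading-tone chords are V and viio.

The chord is a major triad on C.
A dominant resolves down a perfect fifth: C → F. In Bb minor, F is scale degree 5, i.e. V.

V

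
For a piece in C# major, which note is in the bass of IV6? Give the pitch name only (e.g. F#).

IV in C# major has root F#; the chord is F#-A#-C#.
The figure 6 means first inversion — the third is in the bass.

A#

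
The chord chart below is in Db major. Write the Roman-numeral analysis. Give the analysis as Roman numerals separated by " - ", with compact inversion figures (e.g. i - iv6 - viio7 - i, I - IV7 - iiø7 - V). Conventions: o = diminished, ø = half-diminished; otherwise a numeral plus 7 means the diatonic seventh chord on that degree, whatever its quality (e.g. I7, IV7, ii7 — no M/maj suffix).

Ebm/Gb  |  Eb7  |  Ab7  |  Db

Ebm/Gb: root Eb is the supertonic; minor triad there is ii6.
Eb7: chromatic; Eb is V of V, so V7/V.
Ab7 has root Ab, degree 5 in Db major, so V7.
Db: major triad on Db = scale degree 1 → I.

ii6 - V7/V - V7 - I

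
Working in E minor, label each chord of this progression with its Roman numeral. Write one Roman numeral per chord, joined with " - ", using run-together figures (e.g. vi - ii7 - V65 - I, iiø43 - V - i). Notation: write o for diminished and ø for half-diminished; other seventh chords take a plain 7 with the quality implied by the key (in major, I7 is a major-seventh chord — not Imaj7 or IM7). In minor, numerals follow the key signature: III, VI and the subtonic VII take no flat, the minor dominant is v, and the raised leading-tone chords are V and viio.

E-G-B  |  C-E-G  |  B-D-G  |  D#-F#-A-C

E-G-B: root E is the tonic; minor triad there is i.
C-E-G: major triad on C = scale degree 6 → VI.
B-D-G: major triad on G = scale degree 3 → III6.
D#-F#-A-C has root D#, degree 7 in E minor, so viio7.

i - VI - III6 - viio7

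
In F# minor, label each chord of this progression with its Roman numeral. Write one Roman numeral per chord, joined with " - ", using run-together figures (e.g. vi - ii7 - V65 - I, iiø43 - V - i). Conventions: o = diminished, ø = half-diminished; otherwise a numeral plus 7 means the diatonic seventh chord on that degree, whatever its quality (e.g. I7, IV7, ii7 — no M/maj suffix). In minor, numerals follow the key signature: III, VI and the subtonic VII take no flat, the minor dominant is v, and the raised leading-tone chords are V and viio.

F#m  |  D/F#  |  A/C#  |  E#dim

F#m: minor triad on F# = scale degree 1 → i.
D/F#: major triad on D = scale degree 6 → VI6.
A/C#: major triad on A = scale degree 3 → III6.
E#dim: diminished triad on E# = scale degree 7 → viio.

i - VI6 - III6 - viio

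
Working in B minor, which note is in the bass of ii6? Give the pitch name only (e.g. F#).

E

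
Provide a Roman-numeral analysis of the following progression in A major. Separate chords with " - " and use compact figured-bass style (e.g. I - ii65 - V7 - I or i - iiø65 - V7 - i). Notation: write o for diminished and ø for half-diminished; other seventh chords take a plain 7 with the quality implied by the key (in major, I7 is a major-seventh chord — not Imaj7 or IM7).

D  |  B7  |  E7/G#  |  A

IV - V7/V - V65 - I

D has root D, degree 4 in A major, so IV.
B7: a dominant seventh chord on B, the applied dominant of V → V7/V.
E7/G# has root E, degree 5 in A major, so V65.
A has root A, degree 1 in A major, so I.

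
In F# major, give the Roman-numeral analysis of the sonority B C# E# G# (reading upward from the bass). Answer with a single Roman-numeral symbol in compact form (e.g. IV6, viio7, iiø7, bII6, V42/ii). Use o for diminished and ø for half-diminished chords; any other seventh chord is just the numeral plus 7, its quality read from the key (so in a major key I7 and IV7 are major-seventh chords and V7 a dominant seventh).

V42

Stacked in thirds the chord is C#-E#-G#-B: a dominant seventh chord on C#.
C# is scale degree 5 in F# major, and a dominant seventh chord on that degree is written V7.
With B in the bass the chord is in third inversion, so the figured bass is 42.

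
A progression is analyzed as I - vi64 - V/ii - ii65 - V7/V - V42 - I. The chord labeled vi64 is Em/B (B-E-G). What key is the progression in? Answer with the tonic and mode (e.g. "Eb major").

The anchor chord is a minor triad on E, labeled vi64.
If E is scale degree 6 and the mode makes that degree carry a minor triad, the tonic is G and the mode is major.

G major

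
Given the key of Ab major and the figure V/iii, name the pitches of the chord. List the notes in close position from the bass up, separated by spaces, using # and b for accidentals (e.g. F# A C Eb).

G B D

V/iii is a secondary dominant — the dominant triad of iii. iii in Ab major is C, so the applied chord's root is G, a perfect fifth above.
Building a major triad on G gives G-B-D.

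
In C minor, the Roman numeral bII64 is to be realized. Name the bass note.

bII in C minor has root Db; the chord is Db-F-Ab.
The figure 64 means second inversion — the fifth is in the bass.

Ab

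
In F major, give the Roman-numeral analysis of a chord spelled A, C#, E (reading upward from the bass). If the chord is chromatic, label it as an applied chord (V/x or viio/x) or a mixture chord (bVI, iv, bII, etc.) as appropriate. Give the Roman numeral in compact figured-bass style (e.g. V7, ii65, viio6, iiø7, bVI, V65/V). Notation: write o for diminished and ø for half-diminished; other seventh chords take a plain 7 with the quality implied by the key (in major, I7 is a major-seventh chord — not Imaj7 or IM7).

Stacked in thirds the chord is A-C#-E: a major triad on A.
A is not a diatonic chord root with this quality in F major, but it lies a perfect fifth above D (vi), so the chord functions as an applied dominant of vi.

V/vi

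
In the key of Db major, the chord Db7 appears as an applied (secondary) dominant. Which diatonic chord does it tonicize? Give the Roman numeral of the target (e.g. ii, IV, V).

The chord is a dominant seventh chord on Db.
A dominant resolves down a perfect fifth: Db → Gb. In Db major, Gb is scale degree 4, i.e. IV.

IV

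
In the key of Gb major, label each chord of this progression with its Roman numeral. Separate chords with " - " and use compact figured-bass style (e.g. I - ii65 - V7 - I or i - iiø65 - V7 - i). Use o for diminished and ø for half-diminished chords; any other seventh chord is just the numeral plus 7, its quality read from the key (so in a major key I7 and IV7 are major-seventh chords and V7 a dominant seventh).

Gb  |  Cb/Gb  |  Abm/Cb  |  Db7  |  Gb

Gb: root Gb is the tonic; major triad there is I.
Cb/Gb: root Cb is the subdominant; major triad there is IV64.
Abm/Cb: root Ab is the supertonic; minor triad there is ii6.
Db7: root Db is the dominant; dominant seventh chord there is V7.
Gb has root Gb, degree 1 in Gb major, so I.

I - IV64 - ii6 - V7 - I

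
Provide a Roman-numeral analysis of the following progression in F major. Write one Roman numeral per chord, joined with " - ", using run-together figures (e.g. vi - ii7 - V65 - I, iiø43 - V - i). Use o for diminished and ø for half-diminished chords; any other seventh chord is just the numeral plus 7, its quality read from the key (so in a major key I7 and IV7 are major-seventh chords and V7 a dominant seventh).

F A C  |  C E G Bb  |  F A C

I - V7 - I

F-A-C has root F, degree 1 in F major, so I.
C-E-G-Bb: dominant seventh chord on C = scale degree 5 → V7.
F-A-C has root F, degree 1 in F major, so I.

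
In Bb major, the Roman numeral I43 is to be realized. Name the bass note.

F

I in Bb major has root Bb; the chord is Bb-D-F-A.
The figure 43 means second inversion — the fifth is in the bass.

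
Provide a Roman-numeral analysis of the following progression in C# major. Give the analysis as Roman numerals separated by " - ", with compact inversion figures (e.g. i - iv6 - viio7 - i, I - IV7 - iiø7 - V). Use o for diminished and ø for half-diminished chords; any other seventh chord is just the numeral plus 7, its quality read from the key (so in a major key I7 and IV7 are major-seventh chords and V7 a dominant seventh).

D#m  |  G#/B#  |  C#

D#m: root D# is the supertonic; minor triad there is ii.
G#/B#: major triad on G# = scale degree 5 → V6.
C#: major triad on C# = scale degree 1 → I.

ii - V6 - I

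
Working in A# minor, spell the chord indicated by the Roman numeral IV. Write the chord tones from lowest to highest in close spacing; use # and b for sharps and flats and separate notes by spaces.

Scale degree 4 in A# minor is D#; here the chord built on it is altered to a major triad. IV is the major subdominant, borrowed from the parallel major.
So the chord is D#-F##-A#.

D# F## A#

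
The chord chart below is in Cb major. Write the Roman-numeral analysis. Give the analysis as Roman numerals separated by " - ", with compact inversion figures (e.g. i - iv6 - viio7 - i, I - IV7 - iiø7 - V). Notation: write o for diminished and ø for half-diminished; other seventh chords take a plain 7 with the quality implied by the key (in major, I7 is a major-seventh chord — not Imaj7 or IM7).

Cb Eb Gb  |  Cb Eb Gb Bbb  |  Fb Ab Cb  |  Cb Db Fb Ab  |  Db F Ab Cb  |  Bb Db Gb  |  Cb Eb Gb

I - V7/IV - IV - ii42 - V7/V - V6 - I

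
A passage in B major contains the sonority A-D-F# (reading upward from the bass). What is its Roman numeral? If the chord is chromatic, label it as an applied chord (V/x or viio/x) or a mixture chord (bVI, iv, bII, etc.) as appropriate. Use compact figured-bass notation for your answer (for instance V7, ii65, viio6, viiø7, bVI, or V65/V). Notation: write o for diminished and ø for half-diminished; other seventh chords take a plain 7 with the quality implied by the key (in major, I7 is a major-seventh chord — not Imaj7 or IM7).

bIII64

Stacked in thirds the chord is D-F#-A: a major triad on D.
D is the lowered third degree of B major (diatonic 3 would be D#). This is a major triad on the lowered third degree, borrowed from the parallel minor.
With A in the bass the chord is in second inversion, so the figured bass is 64.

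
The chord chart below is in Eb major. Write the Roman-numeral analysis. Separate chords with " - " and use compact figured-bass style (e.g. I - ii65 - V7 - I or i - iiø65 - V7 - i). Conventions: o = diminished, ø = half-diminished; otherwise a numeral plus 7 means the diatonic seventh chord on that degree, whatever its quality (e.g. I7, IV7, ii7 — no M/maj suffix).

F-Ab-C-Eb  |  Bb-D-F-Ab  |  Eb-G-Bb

F-Ab-C-Eb: minor seventh chord on F = scale degree 2 → ii7.
Bb-D-F-Ab: dominant seventh chord on Bb = scale degree 5 → V7.
Eb-G-Bb has root Eb, degree 1 in Eb major, so I.

ii7 - V7 - I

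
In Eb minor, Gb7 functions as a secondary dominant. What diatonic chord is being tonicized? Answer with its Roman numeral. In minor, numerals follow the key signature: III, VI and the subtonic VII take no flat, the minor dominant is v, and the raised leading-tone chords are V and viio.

The chord is a dominant seventh chord on Gb.
A dominant resolves down a perfect fifth: Gb → Cb. In Eb minor, Cb is scale degree 6, i.e. VI.

VI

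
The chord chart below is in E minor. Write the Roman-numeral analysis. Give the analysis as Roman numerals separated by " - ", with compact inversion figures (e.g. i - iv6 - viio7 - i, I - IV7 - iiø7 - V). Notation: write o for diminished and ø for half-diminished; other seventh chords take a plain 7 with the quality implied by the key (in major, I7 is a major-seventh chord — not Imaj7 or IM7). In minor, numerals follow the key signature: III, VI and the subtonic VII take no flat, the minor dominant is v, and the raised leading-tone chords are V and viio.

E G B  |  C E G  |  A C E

i - VI - iv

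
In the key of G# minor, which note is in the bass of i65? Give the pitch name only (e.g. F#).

i in G# minor has root G#; the chord is G#-B-D#-F#.
The figure 65 means first inversion — the third is in the bass.

B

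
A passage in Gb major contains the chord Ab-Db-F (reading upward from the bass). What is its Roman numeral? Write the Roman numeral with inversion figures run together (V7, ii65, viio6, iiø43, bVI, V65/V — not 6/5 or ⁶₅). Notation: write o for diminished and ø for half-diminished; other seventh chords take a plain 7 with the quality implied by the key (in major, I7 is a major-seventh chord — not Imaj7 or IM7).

The pitches Db-F-Ab form a major triad rooted on Db.
Db is scale degree 5 in Gb major, and a major triad on that degree is written V.
With Ab in the bass the chord is in second inversion, so the figured bass is 64.

V64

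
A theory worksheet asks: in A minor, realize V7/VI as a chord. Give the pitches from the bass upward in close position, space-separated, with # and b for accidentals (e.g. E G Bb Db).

C E G Bb

V7/VI is a secondary dominant — the dominant seventh of VI. VI in A minor is F, so the applied chord's root is C, a perfect fifth above.
Building a dominant seventh chord on C gives C-E-G-Bb.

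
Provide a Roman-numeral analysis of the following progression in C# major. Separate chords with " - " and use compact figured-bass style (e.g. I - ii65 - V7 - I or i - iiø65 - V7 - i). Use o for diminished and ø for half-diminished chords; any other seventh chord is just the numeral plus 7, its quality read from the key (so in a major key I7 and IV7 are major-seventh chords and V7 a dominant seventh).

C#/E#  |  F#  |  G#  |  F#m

I6 - IV - V - iv

C#/E#: root C# is the tonic; major triad there is I6.
F#: major triad on F# = scale degree 4 → IV.
G#: major triad on G# = scale degree 5 → V.
F#m: F# with this quality isn't in the key; it's iv, borrowed from the parallel minor.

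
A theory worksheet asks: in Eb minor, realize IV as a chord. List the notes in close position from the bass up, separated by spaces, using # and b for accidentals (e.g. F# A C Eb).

Scale degree 4 in Eb minor is Ab; here the chord built on it is altered to a major triad. IV is the major subdominant, borrowed from the parallel major.
So the chord is Ab-C-Eb.

Ab C Eb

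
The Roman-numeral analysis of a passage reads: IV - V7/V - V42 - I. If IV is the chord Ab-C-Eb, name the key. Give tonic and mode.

Eb major

The chord Ab is a major triad rooted on Ab; its label is IV.
IV on Ab implies Ab is the subdominant; that puts the tonic at Eb, and the uppercase numeral fits major mode.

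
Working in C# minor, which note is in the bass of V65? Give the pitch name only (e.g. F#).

B#

V in C# minor has root G#; the chord is G#-B#-D#-F#.
The figure 65 means first inversion — the third is in the bass.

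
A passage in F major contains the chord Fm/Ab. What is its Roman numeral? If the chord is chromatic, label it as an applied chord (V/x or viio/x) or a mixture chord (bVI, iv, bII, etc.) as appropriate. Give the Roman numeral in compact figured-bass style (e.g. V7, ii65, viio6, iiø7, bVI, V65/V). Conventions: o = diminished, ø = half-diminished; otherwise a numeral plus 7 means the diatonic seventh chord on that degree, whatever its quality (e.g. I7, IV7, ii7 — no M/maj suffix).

i6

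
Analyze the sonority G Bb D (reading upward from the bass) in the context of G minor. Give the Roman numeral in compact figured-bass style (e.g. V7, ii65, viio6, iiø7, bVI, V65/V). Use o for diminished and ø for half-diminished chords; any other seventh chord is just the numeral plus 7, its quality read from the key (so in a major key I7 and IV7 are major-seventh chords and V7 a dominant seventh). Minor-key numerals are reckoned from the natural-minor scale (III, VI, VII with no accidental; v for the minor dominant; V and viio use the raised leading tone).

i

Stacked in thirds the chord is G-Bb-D: a minor triad on G.
In G minor, G is the tonic; the diatonic minor triad there is i.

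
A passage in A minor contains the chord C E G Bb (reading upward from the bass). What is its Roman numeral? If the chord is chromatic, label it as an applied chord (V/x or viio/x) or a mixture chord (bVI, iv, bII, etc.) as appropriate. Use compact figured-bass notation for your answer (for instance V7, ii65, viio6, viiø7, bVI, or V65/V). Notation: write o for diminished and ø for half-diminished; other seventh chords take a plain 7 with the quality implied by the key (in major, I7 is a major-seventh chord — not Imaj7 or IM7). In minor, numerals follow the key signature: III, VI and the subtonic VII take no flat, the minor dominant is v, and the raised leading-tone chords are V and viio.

Stacked in thirds the chord is C-E-G-Bb: a dominant seventh chord on C.
C is not a diatonic chord root with this quality in A minor, but it lies a perfect fifth above F (VI), so the chord functions as an applied dominant of VI.

V7/VI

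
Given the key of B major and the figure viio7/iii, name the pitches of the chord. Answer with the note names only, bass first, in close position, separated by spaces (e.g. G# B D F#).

viio7/iii is a secondary leading-tone chord. The target iii is D# in B major; the applied chord is rooted a semitone below, on C##.
Building a fully diminished seventh chord on C## gives C##-E#-G#-B.

C## E# G# B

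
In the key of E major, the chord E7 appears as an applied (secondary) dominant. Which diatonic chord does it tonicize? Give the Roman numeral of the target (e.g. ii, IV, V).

The chord is a dominant seventh chord on E.
A dominant resolves down a perfect fifth: E → A. In E major, A is scale degree 4, i.e. IV.

IV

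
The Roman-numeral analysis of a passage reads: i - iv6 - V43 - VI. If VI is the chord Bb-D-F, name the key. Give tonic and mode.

The anchor chord is a major triad on Bb, labeled VI.
VI on Bb implies Bb is the submediant; that puts the tonic at D, and the uppercase numeral fits minor mode.

D minor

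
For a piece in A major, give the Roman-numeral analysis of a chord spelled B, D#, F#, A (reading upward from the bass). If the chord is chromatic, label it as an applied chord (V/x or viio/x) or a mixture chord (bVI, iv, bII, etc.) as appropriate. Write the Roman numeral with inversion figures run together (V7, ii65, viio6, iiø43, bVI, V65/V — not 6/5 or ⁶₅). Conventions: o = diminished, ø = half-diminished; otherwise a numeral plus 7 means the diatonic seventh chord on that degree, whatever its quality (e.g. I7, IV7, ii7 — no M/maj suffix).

V7/V

Stacked in thirds the chord is B-D#-F#-A: a dominant seventh chord on B.
B is not a diatonic chord root with this quality in A major, but it lies a perfect fifth above E (V), so the chord functions as an applied dominant of V.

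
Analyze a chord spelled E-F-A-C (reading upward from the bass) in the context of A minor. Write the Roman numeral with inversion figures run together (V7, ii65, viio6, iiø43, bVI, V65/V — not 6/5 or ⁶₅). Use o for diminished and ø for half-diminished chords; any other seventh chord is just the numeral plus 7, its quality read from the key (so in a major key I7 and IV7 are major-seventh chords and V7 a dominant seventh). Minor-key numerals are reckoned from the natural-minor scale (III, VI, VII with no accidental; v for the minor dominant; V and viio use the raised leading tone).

VI42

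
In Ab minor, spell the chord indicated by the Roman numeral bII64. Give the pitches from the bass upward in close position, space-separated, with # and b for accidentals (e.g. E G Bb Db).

bII64 is the Neapolitan chord — a major triad on the lowered second degree. In Ab minor that root is Bbb.
So the chord is Bbb-Db-Fb.
With the 64 figure the chord is in second inversion; from the bass Fb upward in close position it reads Fb-Bbb-Db.

Fb Bbb Db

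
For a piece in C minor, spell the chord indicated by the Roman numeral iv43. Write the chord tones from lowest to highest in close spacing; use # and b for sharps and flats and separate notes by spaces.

C Eb F Ab

The numeral's case and figure indicate a minor seventh chord. In C minor its root, the fourth degree, is F.
Stacking thirds from F gives F-Ab-C-Eb.
With the 43 figure the chord is in second inversion; from the bass C upward in close position it reads C-Eb-F-Ab.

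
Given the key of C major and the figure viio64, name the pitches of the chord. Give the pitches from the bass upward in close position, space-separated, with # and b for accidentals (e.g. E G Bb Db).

F B D

In C major, the seventh degree is B, and the diatonic chord built there is a diminished triad.
That chord is spelled B-D-F.
With the 64 figure the chord is in second inversion; from the bass F upward in close position it reads F-B-D.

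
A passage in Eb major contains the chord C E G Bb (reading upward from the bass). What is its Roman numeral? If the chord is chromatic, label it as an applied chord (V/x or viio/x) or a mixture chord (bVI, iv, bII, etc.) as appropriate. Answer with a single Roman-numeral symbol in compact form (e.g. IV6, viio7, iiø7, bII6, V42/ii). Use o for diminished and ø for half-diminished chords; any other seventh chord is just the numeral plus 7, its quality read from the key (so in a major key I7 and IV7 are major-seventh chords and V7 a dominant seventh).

V7/ii

The pitches C-E-G-Bb form a dominant seventh chord rooted on C.
C is not a diatonic chord root with this quality in Eb major, but it lies a perfect fifth above F (ii), so the chord functions as an applied dominant of ii.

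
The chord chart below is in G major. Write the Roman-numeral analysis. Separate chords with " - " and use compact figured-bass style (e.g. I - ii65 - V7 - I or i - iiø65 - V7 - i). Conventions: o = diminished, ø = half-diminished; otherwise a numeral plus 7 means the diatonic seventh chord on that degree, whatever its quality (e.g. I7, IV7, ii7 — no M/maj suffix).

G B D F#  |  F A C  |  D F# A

G-B-D-F#: major seventh chord on G = scale degree 1 → I7.
F-A-C: major triad on F — chromatic; bVII (borrowed from the parallel minor).
D-F#-A: root D is the dominant; major triad there is V.

I7 - bVII - V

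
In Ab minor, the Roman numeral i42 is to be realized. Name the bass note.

i in Ab minor has root Ab; the chord is Ab-Cb-Eb-Gb.
The figure 42 means third inversion — the seventh is in the bass.

Gb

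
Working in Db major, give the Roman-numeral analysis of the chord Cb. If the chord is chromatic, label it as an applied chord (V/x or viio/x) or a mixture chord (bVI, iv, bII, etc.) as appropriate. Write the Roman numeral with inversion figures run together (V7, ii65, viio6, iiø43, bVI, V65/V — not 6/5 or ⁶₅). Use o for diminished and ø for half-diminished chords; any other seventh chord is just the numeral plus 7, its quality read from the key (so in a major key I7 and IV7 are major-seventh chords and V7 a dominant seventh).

bVII

The pitches Cb-Eb-Gb form a major triad rooted on Cb.
Cb is the lowered seventh degree of Db major (diatonic 7 would be C). This is a major triad on the lowered seventh degree (the subtonic), borrowed from the parallel minor.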